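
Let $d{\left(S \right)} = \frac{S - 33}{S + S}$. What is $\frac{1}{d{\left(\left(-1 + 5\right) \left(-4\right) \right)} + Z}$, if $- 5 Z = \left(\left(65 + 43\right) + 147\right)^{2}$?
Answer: $- \frac{32}{416111} \approx -7.6903 \cdot 10^{-5}$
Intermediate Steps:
$d{\left(S \right)} = \frac{-33 + S}{2 S}$
$Z = -13005$ ($Z = - \frac{\left(\left(65 + 43\right) + 147\right)^{2}}{5} = - \frac{\left(108 + 147\right)^{2}}{5} = - \frac{255^{2}}{5} = \left(- \frac{1}{5}\right) 65025 = -13005$)
$\frac{1}{d{\left(\left(-1 + 5\right) \left(-4\right) \right)} + Z} = \frac{1}{\frac{-33 + \left(-1 + 5\right) \left(-4\right)}{2 \left(-1 + 5\right) \left(-4\right)} - 13005} = \frac{1}{\frac{-33 + 4 \left(-4\right)}{2 \cdot 4 \left(-4\right)} - 13005} = \frac{1}{\frac{-33 - 16}{2 \left(-16\right)} - 13005} = \frac{1}{\frac{1}{2} \left(- \frac{1}{16}\right) \left(-49\right) - 13005} = \frac{1}{\frac{49}{32} - 13005} = \frac{1}{- \frac{416111}{32}} = - \frac{32}{416111}$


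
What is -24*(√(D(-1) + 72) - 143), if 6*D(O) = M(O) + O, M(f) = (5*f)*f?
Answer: 3432 - 8*√654 ≈ 3227.4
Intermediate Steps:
M(f) = 5*f²
D(O) = O/6 + 5*O²/6 (D(O) = (5*O² + O)/6 = (O + 5*O²)/6 = O/6 + 5*O²/6)
-24*(√(D(-1) + 72) - 143) = -24*(√((⅙)*(-1)*(1 + 5*(-1)) + 72) - 143) = -24*(√((⅙)*(-1)*(1 - 5) + 72) - 143) = -24*(√((⅙)*(-1)*(-4) + 72) - 143) = -24*(√(⅔ + 72) - 143) = -24*(√(218/3) - 143) = -24*(√654/3 - 143) = -24*(-143 + √654/3) = 3432 - 8*√654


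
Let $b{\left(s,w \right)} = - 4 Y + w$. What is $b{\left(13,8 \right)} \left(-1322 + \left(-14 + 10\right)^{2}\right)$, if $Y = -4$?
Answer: $-31344$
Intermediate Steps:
$b{\left(s,w \right)} = 16 + w$ ($b{\left(s,w \right)} = \left(-4\right) \left(-4\right) + w = 16 + w$)
$b{\left(13,8 \right)} \left(-1322 + \left(-14 + 10\right)^{2}\right) = \left(16 + 8\right) \left(-1322 + \left(-14 + 10\right)^{2}\right) = 24 \left(-1322 + \left(-4\right)^{2}\right) = 24 \left(-1322 + 16\right) = 24 \left(-1306\right) = -31344$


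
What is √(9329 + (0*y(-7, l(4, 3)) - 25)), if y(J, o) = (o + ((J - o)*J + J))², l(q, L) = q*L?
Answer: 2*√2326 ≈ 96.457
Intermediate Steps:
l(q, L) = L*q
y(J, o) = (J + o + J*(J - o))² (y(J, o) = (o + (J*(J - o) + J))² = (o + (J + J*(J - o)))² = (J + o + J*(J - o))²)
√(9329 + (0*y(-7, l(4, 3)) - 25)) = √(9329 + (0*(-7 + 3*4 + (-7)² - 1*(-7)*3*4)² - 25)) = √(9329 + (0*(-7 + 12 + 49 - 1*(-7)*12)² - 25)) = √(9329 + (0*(-7 + 12 + 49 + 84)² - 25)) = √(9329 + (0*138² - 25)) = √(9329 + (0*19044 - 25)) = √(9329 + (0 - 25)) = √(9329 - 25) = √9304 = 2*√2326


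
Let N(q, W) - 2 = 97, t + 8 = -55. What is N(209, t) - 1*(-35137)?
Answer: 35236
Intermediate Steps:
t = -63 (t = -8 - 55 = -63)
N(q, W) = 99 (N(q, W) = 2 + 97 = 99)
N(209, t) - 1*(-35137) = 99 - 1*(-35137) = 99 + 35137 = 35236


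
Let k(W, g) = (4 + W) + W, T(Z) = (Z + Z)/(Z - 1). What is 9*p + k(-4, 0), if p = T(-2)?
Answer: 8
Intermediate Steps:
T(Z) = 2*Z/(-1 + Z) (T(Z) = (2*Z)/(-1 + Z) = 2*Z/(-1 + Z))
k(W, g) = 4 + 2*W
p = 4/3 (p = 2*(-2)/(-1 - 2) = 2*(-2)/(-3) = 2*(-2)*(-⅓) = 4/3 ≈ 1.3333)
9*p + k(-4, 0) = 9*(4/3) + (4 + 2*(-4)) = 12 + (4 - 8) = 12 - 4 = 8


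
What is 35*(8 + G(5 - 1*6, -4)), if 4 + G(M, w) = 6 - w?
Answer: 490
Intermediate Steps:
G(M, w) = 2 - w (G(M, w) = -4 + (6 - w) = 2 - w)
35*(8 + G(5 - 1*6, -4)) = 35*(8 + (2 - 1*(-4))) = 35*(8 + (2 + 4)) = 35*(8 + 6) = 35*14 = 490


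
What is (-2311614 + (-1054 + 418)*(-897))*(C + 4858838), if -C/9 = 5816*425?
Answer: 30273518500164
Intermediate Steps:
C = -22246200 (C = -52344*425 = -9*2471800 = -22246200)
(-2311614 + (-1054 + 418)*(-897))*(C + 4858838) = (-2311614 + (-1054 + 418)*(-897))*(-22246200 + 4858838) = (-2311614 - 636*(-897))*(-17387362) = (-2311614 + 570492)*(-17387362) = -1741122*(-17387362) = 30273518500164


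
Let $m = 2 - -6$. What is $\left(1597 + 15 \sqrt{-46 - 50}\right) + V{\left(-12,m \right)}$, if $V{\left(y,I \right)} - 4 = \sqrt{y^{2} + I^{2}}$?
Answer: $1601 + 4 \sqrt{13} + 60 i \sqrt{6} \approx 1615.4 + 146.97 i$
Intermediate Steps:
$m = 8$ ($m = 2 + 6 = 8$)
$V{\left(y,I \right)} = 4 + \sqrt{I^{2} + y^{2}}$ ($V{\left(y,I \right)} = 4 + \sqrt{y^{2} + I^{2}} = 4 + \sqrt{I^{2} + y^{2}}$)
$\left(1597 + 15 \sqrt{-46 - 50}\right) + V{\left(-12,m \right)} = \left(1597 + 15 \sqrt{-46 - 50}\right) + \left(4 + \sqrt{8^{2} + \left(-12\right)^{2}}\right) = \left(1597 + 15 \sqrt{-96}\right) + \left(4 + \sqrt{64 + 144}\right) = \left(1597 + 15 \cdot 4 i \sqrt{6}\right) + \left(4 + \sqrt{208}\right) = \left(1597 + 60 i \sqrt{6}\right) + \left(4 + 4 \sqrt{13}\right) = 1601 + 4 \sqrt{13} + 60 i \sqrt{6}$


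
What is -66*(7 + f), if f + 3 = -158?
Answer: 10164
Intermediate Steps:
f = -161 (f = -3 - 158 = -161)
-66*(7 + f) = -66*(7 - 161) = -66*(-154) = 10164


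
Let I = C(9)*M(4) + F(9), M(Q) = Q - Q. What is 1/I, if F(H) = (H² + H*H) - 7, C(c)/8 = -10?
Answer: 1/155 ≈ 0.0064516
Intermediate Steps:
C(c) = -80 (C(c) = 8*(-10) = -80)
M(Q) = 0
F(H) = -7 + 2*H² (F(H) = (H² + H²) - 7 = 2*H² - 7 = -7 + 2*H²)
I = 155 (I = -80*0 + (-7 + 2*9²) = 0 + (-7 + 2*81) = 0 + (-7 + 162) = 0 + 155 = 155)
1/I = 1/155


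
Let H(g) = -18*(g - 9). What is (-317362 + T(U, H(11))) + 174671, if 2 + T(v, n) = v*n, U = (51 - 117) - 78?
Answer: -137509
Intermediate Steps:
H(g) = 162 - 18*g (H(g) = -18*(-9 + g) = 162 - 18*g)
U = -144 (U = -66 - 78 = -144)
T(v, n) = -2 + n*v (T(v, n) = -2 + v*n = -2 + n*v)
(-317362 + T(U, H(11))) + 174671 = (-317362 + (-2 + (162 - 18*11)*(-144))) + 174671 = (-317362 + (-2 + (162 - 198)*(-144))) + 174671 = (-317362 + (-2 - 36*(-144))) + 174671 = (-317362 + (-2 + 5184)) + 174671 = (-317362 + 5182) + 174671 = -312180 + 174671 = -137509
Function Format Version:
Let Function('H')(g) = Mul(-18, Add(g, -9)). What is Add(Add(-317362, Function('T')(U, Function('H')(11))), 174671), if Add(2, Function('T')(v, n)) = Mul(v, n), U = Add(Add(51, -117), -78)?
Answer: -137509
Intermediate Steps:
Function('H')(g) = Add(162, Mul(-18, g)) (Function('H')(g) = Mul(-18, Add(-9, g)) = Add(162, Mul(-18, g)))
U = -144 (U = Add(-66, -78) = -144)
Function('T')(v, n) = Add(-2, Mul(n, v)) (Function('T')(v, n) = Add(-2, Mul(v, n)) = Add(-2, Mul(n, v)))
Add(Add(-317362, Function('T')(U, Function('H')(11))), 174671) = Add(Add(-317362, Add(-2, Mul(Add(162, Mul(-18, 11)), -144))), 174671) = Add(Add(-317362, Add(-2, Mul(Add(162, -198), -144))), 174671) = Add(Add(-317362, Add(-2, Mul(-36, -144))), 174671) = Add(Add(-317362, Add(-2, 5184)), 174671) = Add(Add(-317362, 5182), 174671) = Add(-312180, 174671) = -137509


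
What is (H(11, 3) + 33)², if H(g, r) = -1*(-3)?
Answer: 1296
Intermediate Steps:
H(g, r) = 3
(H(11, 3) + 33)² = (3 + 33)² = 36² = 1296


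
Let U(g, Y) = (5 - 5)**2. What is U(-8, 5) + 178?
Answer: 178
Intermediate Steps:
U(g, Y) = 0 (U(g, Y) = 0**2 = 0)
U(-8, 5) + 178 = 0 + 178 = 178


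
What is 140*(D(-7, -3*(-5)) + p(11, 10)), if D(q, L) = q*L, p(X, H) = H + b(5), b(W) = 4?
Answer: -12740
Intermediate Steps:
p(X, H) = 4 + H (p(X, H) = H + 4 = 4 + H)
D(q, L) = L*q
140*(D(-7, -3*(-5)) + p(11, 10)) = 140*(-3*(-5)*(-7) + (4 + 10)) = 140*(15*(-7) + 14) = 140*(-105 + 14) = 140*(-91) = -12740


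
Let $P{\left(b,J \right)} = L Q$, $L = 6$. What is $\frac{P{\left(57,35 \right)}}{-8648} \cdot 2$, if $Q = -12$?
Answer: $\frac{18}{1081} \approx 0.016651$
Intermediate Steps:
$P{\left(b,J \right)} = -72$ ($P{\left(b,J \right)} = 6 \left(-12\right) = -72$)
$\frac{P{\left(57,35 \right)}}{-8648} \cdot 2 = - \frac{72}{-8648} \cdot 2 = \left(-72\right) \left(- \frac{1}{8648}\right) 2 = \frac{9}{1081} \cdot 2 = \frac{18}{1081}$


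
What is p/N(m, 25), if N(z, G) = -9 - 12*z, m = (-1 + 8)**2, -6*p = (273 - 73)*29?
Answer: 2900/1791 ≈ 1.6192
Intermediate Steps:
p = -2900/3 (p = -(273 - 73)*29/6 = -100*29/3 = -1/6*5800 = -2900/3 ≈ -966.67)
m = 49 (m = 7**2 = 49)
p/N(m, 25) = -2900/(3*(-9 - 12*49)) = -2900/(3*(-9 - 588)) = -2900/3/(-597) = -2900/3*(-1/597) = 2900/1791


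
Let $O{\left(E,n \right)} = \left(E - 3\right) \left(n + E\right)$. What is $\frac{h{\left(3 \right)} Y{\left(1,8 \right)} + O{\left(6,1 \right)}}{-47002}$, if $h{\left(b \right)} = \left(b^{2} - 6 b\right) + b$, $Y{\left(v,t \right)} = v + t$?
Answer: $\frac{33}{47002} \approx 0.0007021$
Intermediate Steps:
$O{\left(E,n \right)} = \left(-3 + E\right) \left(E + n\right)$
$Y{\left(v,t \right)} = t + v$
$h{\left(b \right)} = b^{2} - 5 b$
$\frac{h{\left(3 \right)} Y{\left(1,8 \right)} + O{\left(6,1 \right)}}{-47002} = \frac{3 \left(-5 + 3\right) \left(8 + 1\right) + \left(6^{2} - 18 - 3 + 6 \cdot 1\right)}{-47002} = \left(3 \left(-2\right) 9 + \left(36 - 18 - 3 + 6\right)\right) \left(- \frac{1}{47002}\right) = \left(\left(-6\right) 9 + 21\right) \left(- \frac{1}{47002}\right) = \left(-54 + 21\right) \left(- \frac{1}{47002}\right) = \left(-33\right) \left(- \frac{1}{47002}\right) = \frac{33}{47002}$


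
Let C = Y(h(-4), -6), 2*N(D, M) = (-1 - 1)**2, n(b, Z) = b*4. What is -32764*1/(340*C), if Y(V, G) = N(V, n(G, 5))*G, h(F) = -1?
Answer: 8191/1020 ≈ 8.0304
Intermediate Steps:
n(b, Z) = 4*b
N(D, M) = 2 (N(D, M) = (-1 - 1)**2/2 = (1/2)*(-2)**2 = (1/2)*4 = 2)
Y(V, G) = 2*G
C = -12 (C = 2*(-6) = -12)
-32764*1/(340*C) = -32764/(-12*(-20)*(-17)) = -32764/(240*(-17)) = -32764/(-4080) = -32764*(-1/4080) = 8191/1020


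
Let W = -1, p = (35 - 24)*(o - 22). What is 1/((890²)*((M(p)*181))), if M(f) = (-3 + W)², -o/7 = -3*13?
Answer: 1/2293921600 ≈ 4.3593e-10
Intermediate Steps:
o = 273 (o = -(-21)*13 = -7*(-39) = 273)
p = 2761 (p = (35 - 24)*(273 - 22) = 11*251 = 2761)
M(f) = 16 (M(f) = (-3 - 1)² = (-4)² = 16)
1/((890²)*((M(p)*181))) = 1/((890²)*((16*181))) = 1/(792100*2896) = (1/792100)*(1/2896) = 1/2293921600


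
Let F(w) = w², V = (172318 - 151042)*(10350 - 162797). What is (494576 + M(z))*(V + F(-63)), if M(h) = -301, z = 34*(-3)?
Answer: -1603160402142825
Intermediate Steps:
z = -102
V = -3243462372 (V = 21276*(-152447) = -3243462372)
(494576 + M(z))*(V + F(-63)) = (494576 - 301)*(-3243462372 + (-63)²) = 494275*(-3243462372 + 3969) = 494275*(-3243458403) = -1603160402142825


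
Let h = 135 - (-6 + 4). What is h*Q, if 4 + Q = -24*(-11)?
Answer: 35620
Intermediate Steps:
Q = 260 (Q = -4 - 24*(-11) = -4 + 264 = 260)
h = 137 (h = 135 - (-2) = 135 - 1*(-2) = 135 + 2 = 137)
h*Q = 137*260 = 35620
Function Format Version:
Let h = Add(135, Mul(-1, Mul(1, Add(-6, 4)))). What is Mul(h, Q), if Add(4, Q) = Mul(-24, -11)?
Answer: 35620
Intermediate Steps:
Q = 260 (Q = Add(-4, Mul(-24, -11)) = Add(-4, 264) = 260)
h = 137 (h = Add(135, Mul(-1, Mul(1, -2))) = Add(135, Mul(-1, -2)) = Add(135, 2) = 137)
Mul(h, Q) = Mul(137, 260) = 35620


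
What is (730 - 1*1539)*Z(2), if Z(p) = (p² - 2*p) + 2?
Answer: -1618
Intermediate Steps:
Z(p) = 2 + p² - 2*p
(730 - 1*1539)*Z(2) = (730 - 1*1539)*(2 + 2² - 2*2) = (730 - 1539)*(2 + 4 - 4) = -809*2 = -1618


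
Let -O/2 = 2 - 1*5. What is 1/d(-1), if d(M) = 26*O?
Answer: 1/156 ≈ 0.0064103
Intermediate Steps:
O = 6 (O = -2*(2 - 1*5) = -2*(2 - 5) = -2*(-3) = 6)
d(M) = 156 (d(M) = 26*6 = 156)
1/d(-1) = 1/156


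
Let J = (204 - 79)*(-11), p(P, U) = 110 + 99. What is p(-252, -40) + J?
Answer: -1166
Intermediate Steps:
p(P, U) = 209
J = -1375 (J = 125*(-11) = -1375)
p(-252, -40) + J = 209 - 1375 = -1166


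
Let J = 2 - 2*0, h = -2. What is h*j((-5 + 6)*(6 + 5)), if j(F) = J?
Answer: -4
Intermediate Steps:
J = 2 (J = 2 + 0 = 2)
j(F) = 2
h*j((-5 + 6)*(6 + 5)) = -2*2 = -4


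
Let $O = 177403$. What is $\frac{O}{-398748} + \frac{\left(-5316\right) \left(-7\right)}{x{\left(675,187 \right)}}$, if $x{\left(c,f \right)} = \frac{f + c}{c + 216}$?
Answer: $\frac{6610346350915}{171860388} \approx 38463.0$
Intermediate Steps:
$x{\left(c,f \right)} = \frac{c + f}{216 + c}$
$\frac{O}{-398748} + \frac{\left(-5316\right) \left(-7\right)}{x{\left(675,187 \right)}} = \frac{177403}{-398748} + \frac{\left(-5316\right) \left(-7\right)}{\frac{1}{216 + 675} \left(675 + 187\right)} = 177403 \left(- \frac{1}{398748}\right) + \frac{37212}{\frac{1}{891} \cdot 862} = - \frac{177403}{398748} + \frac{37212}{\frac{1}{891} \cdot 862} = - \frac{177403}{398748} + \frac{37212}{\frac{862}{891}} = - \frac{177403}{398748} + 37212 \cdot \frac{891}{862} = - \frac{177403}{398748} + \frac{16577946}{431} = \frac{6610346350915}{171860388}$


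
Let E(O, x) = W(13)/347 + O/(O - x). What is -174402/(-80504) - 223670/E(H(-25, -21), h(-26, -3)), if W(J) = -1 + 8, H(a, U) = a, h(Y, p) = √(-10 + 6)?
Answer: -86410921445890193/394080644924 - 336648512875*I/19580674 ≈ -2.1927e+5 - 17193.0*I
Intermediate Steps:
h(Y, p) = 2*I (h(Y, p) = √(-4) = 2*I)
W(J) = 7
E(O, x) = 7/347 + O/(O - x)
-174402/(-80504) - 223670/E(H(-25, -21), h(-26, -3)) = -174402/(-80504) - 223670*347*(-25 - 2*I)/(-14*I + 354*(-25)) = -174402*(-1/80504) - 223670*347*(-25 - 2*I)/(-14*I - 8850) = 87201/40252 - 223670*347*(-8850 + 14*I)*(-25 - 2*I)/78322696 = 87201/40252 - 38806745*(-8850 + 14*I)*(-25 - 2*I)/39161348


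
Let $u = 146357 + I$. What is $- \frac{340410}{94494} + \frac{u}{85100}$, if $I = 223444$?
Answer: $\frac{995847449}{1340239900} \approx 0.74304$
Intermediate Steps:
$u = 369801$ ($u = 146357 + 223444 = 369801$)
$- \frac{340410}{94494} + \frac{u}{85100} = - \frac{340410}{94494} + \frac{369801}{85100} = \left(-340410\right) \frac{1}{94494} + 369801 \cdot \frac{1}{85100} = - \frac{56735}{15749} + \frac{369801}{85100} = \frac{995847449}{1340239900}$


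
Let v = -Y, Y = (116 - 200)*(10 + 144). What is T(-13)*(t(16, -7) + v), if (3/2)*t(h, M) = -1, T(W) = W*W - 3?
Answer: 6441796/3 ≈ 2.1473e+6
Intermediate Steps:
T(W) = -3 + W**2 (T(W) = W**2 - 3 = -3 + W**2)
t(h, M) = -2/3 (t(h, M) = (2/3)*(-1) = -2/3)
Y = -12936 (Y = -84*154 = -12936)
v = 12936 (v = -1*(-12936) = 12936)
T(-13)*(t(16, -7) + v) = (-3 + (-13)**2)*(-2/3 + 12936) = (-3 + 169)*(38806/3) = 166*(38806/3) = 6441796/3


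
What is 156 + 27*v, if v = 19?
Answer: 669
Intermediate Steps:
156 + 27*v = 156 + 27*19 = 156 + 513 = 669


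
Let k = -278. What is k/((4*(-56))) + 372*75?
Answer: 3124939/112 ≈ 27901.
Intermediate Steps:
k/((4*(-56))) + 372*75 = -278/(4*(-56)) + 372*75 = -278/(-224) + 27900 = -278*(-1/224) + 27900 = 139/112 + 27900 = 3124939/112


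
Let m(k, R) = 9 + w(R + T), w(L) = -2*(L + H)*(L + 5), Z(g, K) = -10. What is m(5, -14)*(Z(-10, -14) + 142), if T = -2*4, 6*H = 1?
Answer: -96800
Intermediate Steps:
H = ⅙ (H = (⅙)*1 = ⅙ ≈ 0.16667)
T = -8
w(L) = -2*(5 + L)*(⅙ + L) (w(L) = -2*(L + ⅙)*(L + 5) = -2*(⅙ + L)*(5 + L) = -2*(5 + L)*(⅙ + L))
m(k, R) = 90 - 2*(-8 + R)² - 31*R/3 (m(k, R) = 9 + (-5/3 - 2*(R - 8)² - 31*(R - 8)/3) = 9 + (-5/3 - 2*(-8 + R)² - 31*(-8 + R)/3) = 9 + (-5/3 - 2*(-8 + R)² + (248/3 - 31*R/3)) = 9 + (81 - 2*(-8 + R)² - 31*R/3) = 90 - 2*(-8 + R)² - 31*R/3)
m(5, -14)*(Z(-10, -14) + 142) = (-38 - 2*(-14)² + (65/3)*(-14))*(-10 + 142) = (-38 - 2*196 - 910/3)*132 = (-38 - 392 - 910/3)*132 = -2200/3*132 = -96800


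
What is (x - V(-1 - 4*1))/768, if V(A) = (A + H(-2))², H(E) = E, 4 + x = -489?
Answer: -271/384 ≈ -0.70573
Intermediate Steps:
x = -493 (x = -4 - 489 = -493)
V(A) = (-2 + A)² (V(A) = (A - 2)² = (-2 + A)²)
(x - V(-1 - 4*1))/768 = (-493 - (-2 + (-1 - 4*1))²)/768 = (-493 - (-2 + (-1 - 4))²)*(1/768) = (-493 - (-2 - 5)²)*(1/768) = (-493 - 1*(-7)²)*(1/768) = (-493 - 1*49)*(1/768) = (-493 - 49)*(1/768) = -542*1/768 = -271/384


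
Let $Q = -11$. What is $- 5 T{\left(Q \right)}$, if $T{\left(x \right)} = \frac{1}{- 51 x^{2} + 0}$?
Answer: $\frac{5}{6171} \approx 0.00081024$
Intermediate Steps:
$T{\left(x \right)} = - \frac{1}{51 x^{2}}$ ($T{\left(x \right)} = \frac{1}{\left(-51\right) x^{2}} = - \frac{1}{51 x^{2}}$)
$- 5 T{\left(Q \right)} = - 5 \left(- \frac{1}{51 \cdot 121}\right) = - 5 \left(\left(- \frac{1}{51}\right) \frac{1}{121}\right) = \left(-5\right) \left(- \frac{1}{6171}\right) = \frac{5}{6171}$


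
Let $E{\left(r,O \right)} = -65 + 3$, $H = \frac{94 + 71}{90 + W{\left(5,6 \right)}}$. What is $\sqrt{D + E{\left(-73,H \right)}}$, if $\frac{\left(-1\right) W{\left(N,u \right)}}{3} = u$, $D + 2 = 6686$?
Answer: $\sqrt{6622} \approx 81.376$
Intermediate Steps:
$D = 6684$ ($D = -2 + 6686 = 6684$)
$W{\left(N,u \right)} = - 3 u$
$H = \frac{55}{24}$ ($H = \frac{94 + 71}{90 - 18} = \frac{165}{90 - 18} = \frac{165}{72} = 165 \cdot \frac{1}{72} = \frac{55}{24} \approx 2.2917$)
$E{\left(r,O \right)} = -62$
$\sqrt{D + E{\left(-73,H \right)}} = \sqrt{6684 - 62} = \sqrt{6622}$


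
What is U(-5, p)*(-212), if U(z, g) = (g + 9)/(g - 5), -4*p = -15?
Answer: 10812/5 ≈ 2162.4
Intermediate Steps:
p = 15/4 (p = -¼*(-15) = 15/4 ≈ 3.7500)
U(z, g) = (9 + g)/(-5 + g)
U(-5, p)*(-212) = ((9 + 15/4)/(-5 + 15/4))*(-212) = ((51/4)/(-5/4))*(-212) = -⅘*51/4*(-212) = -51/5*(-212) = 10812/5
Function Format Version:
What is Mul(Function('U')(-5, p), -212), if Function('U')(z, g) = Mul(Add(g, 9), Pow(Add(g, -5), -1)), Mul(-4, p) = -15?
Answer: Rational(10812, 5) ≈ 2162.4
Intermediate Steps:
p = Rational(15, 4) (p = Mul(Rational(-1, 4), -15) = Rational(15, 4) ≈ 3.7500)
Function('U')(z, g) = Mul(Pow(Add(-5, g), -1), Add(9, g)) (Function('U')(z, g) = Mul(Add(9, g), Pow(Add(-5, g), -1)) = Mul(Pow(Add(-5, g), -1), Add(9, g)))
Mul(Function('U')(-5, p), -212) = Mul(Mul(Pow(Add(-5, Rational(15, 4)), -1), Add(9, Rational(15, 4))), -212) = Mul(Mul(Pow(Rational(-5, 4), -1), Rational(51, 4)), -212) = Mul(Mul(Rational(-4, 5), Rational(51, 4)), -212) = Mul(Rational(-51, 5), -212) = Rational(10812, 5)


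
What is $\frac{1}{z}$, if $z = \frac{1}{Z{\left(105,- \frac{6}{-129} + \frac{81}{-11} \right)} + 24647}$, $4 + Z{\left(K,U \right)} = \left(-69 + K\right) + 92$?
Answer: $24771$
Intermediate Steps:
$Z{\left(K,U \right)} = 19 + K$ ($Z{\left(K,U \right)} = -4 + \left(\left(-69 + K\right) + 92\right) = -4 + \left(23 + K\right) = 19 + K$)
$z = \frac{1}{24771}$ ($z = \frac{1}{\left(19 + 105\right) + 24647} = \frac{1}{124 + 24647} = \frac{1}{24771} \approx 4.037 \cdot 10^{-5}$)
$\frac{1}{z} = \frac{1}{\frac{1}{24771}} = 24771$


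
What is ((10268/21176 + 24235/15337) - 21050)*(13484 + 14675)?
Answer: -48122820668273229/81194078 ≈ -5.9269e+8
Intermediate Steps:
((10268/21176 + 24235/15337) - 21050)*(13484 + 14675) = ((10268*(1/21176) + 24235*(1/15337)) - 21050)*28159 = ((2567/5294 + 24235/15337) - 21050)*28159 = (167670169/81194078 - 21050)*28159 = -1708967671731/81194078*28159 = -48122820668273229/81194078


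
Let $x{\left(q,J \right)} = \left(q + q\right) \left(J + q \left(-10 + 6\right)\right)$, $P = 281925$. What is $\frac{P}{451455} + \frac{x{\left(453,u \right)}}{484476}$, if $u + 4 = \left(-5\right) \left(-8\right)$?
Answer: $- \frac{3276836001}{1215106181} \approx -2.6967$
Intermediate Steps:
$u = 36$ ($u = -4 - -40 = -4 + 40 = 36$)
$x{\left(q,J \right)} = 2 q \left(J - 4 q\right)$ ($x{\left(q,J \right)} = 2 q \left(J + q \left(-4\right)\right) = 2 q \left(J - 4 q\right)$)
$\frac{P}{451455} + \frac{x{\left(453,u \right)}}{484476} = \frac{281925}{451455} + \frac{2 \cdot 453 \left(36 - 1812\right)}{484476} = 281925 \cdot \frac{1}{451455} + 2 \cdot 453 \left(36 - 1812\right) \frac{1}{484476} = \frac{18795}{30097} + 2 \cdot 453 \left(-1776\right) \frac{1}{484476} = \frac{18795}{30097} - \frac{134088}{40373} = - \frac{3276836001}{1215106181}$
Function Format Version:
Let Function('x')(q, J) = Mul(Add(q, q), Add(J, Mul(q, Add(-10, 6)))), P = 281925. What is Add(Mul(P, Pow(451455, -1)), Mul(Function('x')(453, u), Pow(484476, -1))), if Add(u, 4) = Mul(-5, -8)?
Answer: Rational(-3276836001, 1215106181) ≈ -2.6967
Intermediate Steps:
u = 36 (u = Add(-4, Mul(-5, -8)) = Add(-4, 40) = 36)
Function('x')(q, J) = Mul(2, q, Add(J, Mul(-4, q))) (Function('x')(q, J) = Mul(Mul(2, q), Add(J, Mul(q, -4))) = Mul(Mul(2, q), Add(J, Mul(-4, q))) = Mul(2, q, Add(J, Mul(-4, q))))
Add(Mul(P, Pow(451455, -1)), Mul(Function('x')(453, u), Pow(484476, -1))) = Add(Mul(281925, Pow(451455, -1)), Mul(Mul(2, 453, Add(36, Mul(-4, 453))), Pow(484476, -1))) = Add(Mul(281925, Rational(1, 451455)), Mul(Mul(2, 453, Add(36, -1812)), Rational(1, 484476))) = Add(Rational(18795, 30097), Mul(Mul(2, 453, -1776), Rational(1, 484476))) = Add(Rational(18795, 30097), Mul(-1609056, Rational(1, 484476))) = Add(Rational(18795, 30097), Rational(-134088, 40373)) = Rational(-3276836001, 1215106181)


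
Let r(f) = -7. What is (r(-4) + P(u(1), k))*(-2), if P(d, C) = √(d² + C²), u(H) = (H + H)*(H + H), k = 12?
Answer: 14 - 8*√10 ≈ -11.298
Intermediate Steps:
u(H) = 4*H² (u(H) = (2*H)*(2*H) = 4*H²)
P(d, C) = √(C² + d²)
(r(-4) + P(u(1), k))*(-2) = (-7 + √(12² + (4*1²)²))*(-2) = (-7 + √(144 + (4*1)²))*(-2) = (-7 + √(144 + 4²))*(-2) = (-7 + √(144 + 16))*(-2) = (-7 + √160)*(-2) = (-7 + 4*√10)*(-2) = 14 - 8*√10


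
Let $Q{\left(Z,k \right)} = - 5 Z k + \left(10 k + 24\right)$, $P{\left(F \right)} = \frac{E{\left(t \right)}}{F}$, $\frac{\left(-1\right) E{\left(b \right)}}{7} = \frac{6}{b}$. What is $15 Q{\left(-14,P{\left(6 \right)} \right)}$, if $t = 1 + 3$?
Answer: $-1740$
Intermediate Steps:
$t = 4$
$E{\left(b \right)} = - \frac{42}{b}$ ($E{\left(b \right)} = - 7 \frac{6}{b} = - \frac{42}{b}$)
$P{\left(F \right)} = - \frac{21}{2 F}$ ($P{\left(F \right)} = \frac{\left(-42\right) \frac{1}{4}}{F} = - \frac{21}{2 F}$)
$Q{\left(Z,k \right)} = 24 + 10 k - 5 Z k$ ($Q{\left(Z,k \right)} = - 5 Z k + \left(24 + 10 k\right) = 24 + 10 k - 5 Z k$)
$15 Q{\left(-14,P{\left(6 \right)} \right)} = 15 \left(24 + 10 \left(- \frac{21}{2 \cdot 6}\right) - - 70 \left(- \frac{21}{2 \cdot 6}\right)\right) = 15 \left(24 + 10 \left(\left(- \frac{21}{2}\right) \frac{1}{6}\right) - - 70 \left(\left(- \frac{21}{2}\right) \frac{1}{6}\right)\right) = 15 \left(24 + 10 \left(- \frac{7}{4}\right) - \left(-70\right) \left(- \frac{7}{4}\right)\right) = 15 \left(24 - \frac{35}{2} - \frac{245}{2}\right) = 15 \left(-116\right) = -1740$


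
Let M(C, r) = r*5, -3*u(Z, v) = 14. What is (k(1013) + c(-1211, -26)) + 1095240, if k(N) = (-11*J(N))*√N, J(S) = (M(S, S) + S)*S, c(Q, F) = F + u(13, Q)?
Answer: 3285628/3 - 67727154*√1013 ≈ -2.1545e+9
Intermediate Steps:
u(Z, v) = -14/3 (u(Z, v) = -⅓*14 = -14/3)
M(C, r) = 5*r
c(Q, F) = -14/3 + F (c(Q, F) = F - 14/3 = -14/3 + F)
J(S) = 6*S² (J(S) = (5*S + S)*S = (6*S)*S = 6*S²)
k(N) = -66*N^(5/2) (k(N) = (-66*N²)*√N = -66*N^(5/2))
(k(1013) + c(-1211, -26)) + 1095240 = (-67727154*√1013 + (-14/3 - 26)) + 1095240 = (-67727154*√1013 - 92/3) + 1095240 = (-92/3 - 67727154*√1013) + 1095240 = 3285628/3 - 67727154*√1013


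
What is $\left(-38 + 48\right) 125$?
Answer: $1250$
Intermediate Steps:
$\left(-38 + 48\right) 125 = 10 \cdot 125 = 1250$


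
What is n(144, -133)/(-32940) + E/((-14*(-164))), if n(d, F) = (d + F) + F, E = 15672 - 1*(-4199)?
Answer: 2683733/309960 ≈ 8.6583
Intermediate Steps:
E = 19871 (E = 15672 + 4199 = 19871)
n(d, F) = d + 2*F (n(d, F) = (F + d) + F = d + 2*F)
n(144, -133)/(-32940) + E/((-14*(-164))) = (144 + 2*(-133))/(-32940) + 19871/((-14*(-164))) = (144 - 266)*(-1/32940) + 19871/2296 = -122*(-1/32940) + 19871*(1/2296) = 1/270 + 19871/2296 = 2683733/309960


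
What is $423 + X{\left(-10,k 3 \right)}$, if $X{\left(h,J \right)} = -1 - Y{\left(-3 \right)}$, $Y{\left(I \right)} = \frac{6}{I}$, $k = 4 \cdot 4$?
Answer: $424$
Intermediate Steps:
$k = 16$
$X{\left(h,J \right)} = 1$ ($X{\left(h,J \right)} = -1 - \frac{6}{-3} = -1 - 6 \left(- \frac{1}{3}\right) = -1 - -2 = -1 + 2 = 1$)
$423 + X{\left(-10,k 3 \right)} = 423 + 1 = 424$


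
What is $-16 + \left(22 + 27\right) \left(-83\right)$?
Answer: $-4083$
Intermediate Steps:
$-16 + \left(22 + 27\right) \left(-83\right) = -16 + 49 \left(-83\right) = -16 - 4067 = -4083$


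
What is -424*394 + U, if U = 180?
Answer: -166876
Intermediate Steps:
-424*394 + U = -424*394 + 180 = -167056 + 180 = -166876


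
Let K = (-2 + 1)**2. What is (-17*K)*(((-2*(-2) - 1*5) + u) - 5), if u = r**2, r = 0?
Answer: 102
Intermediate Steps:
K = 1 (K = (-1)**2 = 1)
u = 0 (u = 0**2 = 0)
(-17*K)*(((-2*(-2) - 1*5) + u) - 5) = (-17*1)*(((-2*(-2) - 1*5) + 0) - 5) = -17*(((4 - 5) + 0) - 5) = -17*((-1 + 0) - 5) = -17*(-1 - 5) = -17*(-6) = 102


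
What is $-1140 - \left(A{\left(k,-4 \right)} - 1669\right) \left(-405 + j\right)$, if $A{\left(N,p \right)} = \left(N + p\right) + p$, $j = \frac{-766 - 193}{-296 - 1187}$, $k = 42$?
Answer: $- \frac{982128180}{1483} \approx -6.6226 \cdot 10^{5}$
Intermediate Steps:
$j = \frac{959}{1483}$ ($j = - \frac{959}{-1483} = \left(-959\right) \left(- \frac{1}{1483}\right) = \frac{959}{1483} \approx 0.64666$)
$A{\left(N,p \right)} = N + 2 p$
$-1140 - \left(A{\left(k,-4 \right)} - 1669\right) \left(-405 + j\right) = -1140 - \left(\left(42 + 2 \left(-4\right)\right) - 1669\right) \left(-405 + \frac{959}{1483}\right) = -1140 - \left(\left(42 - 8\right) - 1669\right) \left(- \frac{599656}{1483}\right) = -1140 - \left(34 - 1669\right) \left(- \frac{599656}{1483}\right) = -1140 - \left(-1635\right) \left(- \frac{599656}{1483}\right) = -1140 - \frac{980437560}{1483} = - \frac{982128180}{1483}$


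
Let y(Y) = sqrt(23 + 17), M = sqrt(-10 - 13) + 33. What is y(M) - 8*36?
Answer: -288 + 2*sqrt(10) ≈ -281.68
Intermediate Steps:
M = 33 + I*sqrt(23) (M = sqrt(-23) + 33 = I*sqrt(23) + 33 = 33 + I*sqrt(23) ≈ 33.0 + 4.7958*I)
y(Y) = 2*sqrt(10) (y(Y) = sqrt(40) = 2*sqrt(10))
y(M) - 8*36 = 2*sqrt(10) - 8*36 = 2*sqrt(10) - 288 = -288 + 2*sqrt(10)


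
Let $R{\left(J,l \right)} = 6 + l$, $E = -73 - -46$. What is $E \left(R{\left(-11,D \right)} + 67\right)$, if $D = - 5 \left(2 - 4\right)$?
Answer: $-2241$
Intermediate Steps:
$E = -27$ ($E = -73 + 46 = -27$)
$D = 10$ ($D = \left(-5\right) \left(-2\right) = 10$)
$E \left(R{\left(-11,D \right)} + 67\right) = - 27 \left(\left(6 + 10\right) + 67\right) = - 27 \left(16 + 67\right) = \left(-27\right) 83 = -2241$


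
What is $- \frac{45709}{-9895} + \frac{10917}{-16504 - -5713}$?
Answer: $\frac{42802456}{11864105} \approx 3.6077$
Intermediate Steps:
$- \frac{45709}{-9895} + \frac{10917}{-16504 - -5713} = \left(-45709\right) \left(- \frac{1}{9895}\right) + \frac{10917}{-16504 + 5713} = \frac{45709}{9895} + \frac{10917}{-10791} = \frac{45709}{9895} + 10917 \left(- \frac{1}{10791}\right) = \frac{45709}{9895} - \frac{1213}{1199} = \frac{42802456}{11864105}$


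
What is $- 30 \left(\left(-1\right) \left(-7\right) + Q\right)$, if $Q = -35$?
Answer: $840$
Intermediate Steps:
$- 30 \left(\left(-1\right) \left(-7\right) + Q\right) = - 30 \left(\left(-1\right) \left(-7\right) - 35\right) = - 30 \left(7 - 35\right) = \left(-30\right) \left(-28\right) = 840$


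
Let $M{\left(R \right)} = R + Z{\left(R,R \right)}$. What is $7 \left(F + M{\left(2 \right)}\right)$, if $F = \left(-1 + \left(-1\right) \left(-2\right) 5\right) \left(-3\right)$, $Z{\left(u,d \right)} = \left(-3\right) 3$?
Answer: $-238$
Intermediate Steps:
$Z{\left(u,d \right)} = -9$
$M{\left(R \right)} = -9 + R$ ($M{\left(R \right)} = R - 9 = -9 + R$)
$F = -27$ ($F = \left(-1 + 2 \cdot 5\right) \left(-3\right) = \left(-1 + 10\right) \left(-3\right) = 9 \left(-3\right) = -27$)
$7 \left(F + M{\left(2 \right)}\right) = 7 \left(-27 + \left(-9 + 2\right)\right) = 7 \left(-27 - 7\right) = 7 \left(-34\right) = -238$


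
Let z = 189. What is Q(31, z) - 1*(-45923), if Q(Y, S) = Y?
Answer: 45954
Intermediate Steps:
Q(31, z) - 1*(-45923) = 31 - 1*(-45923) = 31 + 45923 = 45954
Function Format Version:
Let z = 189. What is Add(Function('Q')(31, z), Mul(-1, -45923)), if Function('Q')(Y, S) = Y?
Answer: 45954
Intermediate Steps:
Add(Function('Q')(31, z), Mul(-1, -45923)) = Add(31, Mul(-1, -45923)) = Add(31, 45923) = 45954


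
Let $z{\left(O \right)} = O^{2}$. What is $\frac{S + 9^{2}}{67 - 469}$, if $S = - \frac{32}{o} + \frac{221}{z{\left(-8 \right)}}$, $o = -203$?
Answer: $- \frac{366421}{1740928} \approx -0.21047$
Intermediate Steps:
$S = \frac{46911}{12992}$ ($S = - \frac{32}{-203} + \frac{221}{\left(-8\right)^{2}} = \left(-32\right) \left(- \frac{1}{203}\right) + \frac{221}{64} = \frac{32}{203} + 221 \cdot \frac{1}{64} = \frac{32}{203} + \frac{221}{64} = \frac{46911}{12992} \approx 3.6108$)
$\frac{S + 9^{2}}{67 - 469} = \frac{\frac{46911}{12992} + 9^{2}}{67 - 469} = \frac{\frac{46911}{12992} + 81}{-402} = \frac{1099263}{12992} \left(- \frac{1}{402}\right) = - \frac{366421}{1740928}$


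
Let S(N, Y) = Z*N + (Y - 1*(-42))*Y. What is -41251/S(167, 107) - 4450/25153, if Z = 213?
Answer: -1266823703/1295731642 ≈ -0.97769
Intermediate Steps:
S(N, Y) = 213*N + Y*(42 + Y) (S(N, Y) = 213*N + (Y - 1*(-42))*Y = 213*N + (Y + 42)*Y = 213*N + (42 + Y)*Y = 213*N + Y*(42 + Y))
-41251/S(167, 107) - 4450/25153 = -41251/(107² + 42*107 + 213*167) - 4450/25153 = -41251/(11449 + 4494 + 35571) - 4450*1/25153 = -41251/51514 - 4450/25153 = -1266823703/1295731642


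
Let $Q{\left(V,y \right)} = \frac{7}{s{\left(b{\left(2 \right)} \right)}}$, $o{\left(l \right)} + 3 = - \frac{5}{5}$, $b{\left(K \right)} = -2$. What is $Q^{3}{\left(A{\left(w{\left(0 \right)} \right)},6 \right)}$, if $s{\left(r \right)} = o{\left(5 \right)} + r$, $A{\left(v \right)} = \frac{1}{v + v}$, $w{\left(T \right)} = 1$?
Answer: $- \frac{343}{216} \approx -1.588$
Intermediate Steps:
$o{\left(l \right)} = -4$ ($o{\left(l \right)} = -3 - \frac{5}{5} = -3 - 1 = -4$)
$A{\left(v \right)} = \frac{1}{2 v}$
$s{\left(r \right)} = -4 + r$
$Q{\left(V,y \right)} = - \frac{7}{6}$ ($Q{\left(V,y \right)} = \frac{7}{-4 - 2} = \frac{7}{-6} = 7 \left(- \frac{1}{6}\right) = - \frac{7}{6}$)
$Q^{3}{\left(A{\left(w{\left(0 \right)} \right)},6 \right)} = \left(- \frac{7}{6}\right)^{3} = - \frac{343}{216}$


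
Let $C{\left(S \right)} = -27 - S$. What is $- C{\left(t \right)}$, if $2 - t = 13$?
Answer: $16$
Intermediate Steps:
$t = -11$ ($t = 2 - 13 = -11$)
$- C{\left(t \right)} = - (-27 - -11) = - (-27 + 11) = \left(-1\right) \left(-16\right) = 16$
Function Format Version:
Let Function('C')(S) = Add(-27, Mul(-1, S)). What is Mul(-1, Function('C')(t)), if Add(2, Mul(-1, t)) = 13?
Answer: 16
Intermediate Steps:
t = -11 (t = Add(2, Mul(-1, 13)) = Add(2, -13) = -11)
Mul(-1, Function('C')(t)) = Mul(-1, Add(-27, Mul(-1, -11))) = Mul(-1, Add(-27, 11)) = Mul(-1, -16) = 16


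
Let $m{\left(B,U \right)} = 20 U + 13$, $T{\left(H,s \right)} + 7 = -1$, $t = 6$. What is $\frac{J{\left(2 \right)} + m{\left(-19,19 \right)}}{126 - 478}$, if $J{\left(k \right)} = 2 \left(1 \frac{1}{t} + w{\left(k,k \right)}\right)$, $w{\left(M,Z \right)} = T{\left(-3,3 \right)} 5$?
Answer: $- \frac{235}{264} \approx -0.89015$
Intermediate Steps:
$T{\left(H,s \right)} = -8$ ($T{\left(H,s \right)} = -7 - 1 = -8$)
$w{\left(M,Z \right)} = -40$ ($w{\left(M,Z \right)} = \left(-8\right) 5 = -40$)
$m{\left(B,U \right)} = 13 + 20 U$
$J{\left(k \right)} = - \frac{239}{3}$ ($J{\left(k \right)} = 2 \left(1 \cdot \frac{1}{6} - 40\right) = 2 \left(\frac{1}{6} - 40\right) = 2 \left(- \frac{239}{6}\right) = - \frac{239}{3}$)
$\frac{J{\left(2 \right)} + m{\left(-19,19 \right)}}{126 - 478} = \frac{- \frac{239}{3} + \left(13 + 20 \cdot 19\right)}{126 - 478} = \frac{- \frac{239}{3} + \left(13 + 380\right)}{-352} = \left(- \frac{239}{3} + 393\right) \left(- \frac{1}{352}\right) = \frac{940}{3} \left(- \frac{1}{352}\right) = - \frac{235}{264}$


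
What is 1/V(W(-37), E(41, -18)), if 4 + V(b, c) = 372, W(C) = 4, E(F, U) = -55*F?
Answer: 1/368 ≈ 0.0027174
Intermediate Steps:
V(b, c) = 368 (V(b, c) = -4 + 372 = 368)
1/V(W(-37), E(41, -18)) = 1/368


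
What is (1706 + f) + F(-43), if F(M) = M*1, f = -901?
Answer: 762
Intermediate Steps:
F(M) = M
(1706 + f) + F(-43) = (1706 - 901) - 43 = 805 - 43 = 762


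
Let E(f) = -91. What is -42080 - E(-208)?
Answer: -41989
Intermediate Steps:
-42080 - E(-208) = -42080 - 1*(-91) = -42080 + 91 = -41989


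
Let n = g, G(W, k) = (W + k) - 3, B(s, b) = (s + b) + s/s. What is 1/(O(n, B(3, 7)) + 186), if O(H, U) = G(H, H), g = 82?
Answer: 1/347 ≈ 0.0028818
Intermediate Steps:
B(s, b) = 1 + b + s (B(s, b) = (b + s) + 1 = 1 + b + s)
G(W, k) = -3 + W + k
n = 82
O(H, U) = -3 + 2*H (O(H, U) = -3 + H + H = -3 + 2*H)
1/(O(n, B(3, 7)) + 186) = 1/((-3 + 2*82) + 186) = 1/((-3 + 164) + 186) = 1/(161 + 186) = 1/347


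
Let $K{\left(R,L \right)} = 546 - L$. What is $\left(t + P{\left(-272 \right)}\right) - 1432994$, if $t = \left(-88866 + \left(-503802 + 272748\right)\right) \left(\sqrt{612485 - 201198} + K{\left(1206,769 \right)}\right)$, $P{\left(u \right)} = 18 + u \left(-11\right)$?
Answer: $69912176 - 319920 \sqrt{411287} \approx -1.3526 \cdot 10^{8}$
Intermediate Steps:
$P{\left(u \right)} = 18 - 11 u$
$t = 71342160 - 319920 \sqrt{411287}$ ($t = \left(-88866 + \left(-503802 + 272748\right)\right) \left(\sqrt{612485 - 201198} + \left(546 - 769\right)\right) = \left(-88866 - 231054\right) \left(\sqrt{411287} + \left(546 - 769\right)\right) = - 319920 \left(\sqrt{411287} - 223\right) = - 319920 \left(-223 + \sqrt{411287}\right) = 71342160 - 319920 \sqrt{411287} \approx -1.3383 \cdot 10^{8}$)
$\left(t + P{\left(-272 \right)}\right) - 1432994 = \left(\left(71342160 - 319920 \sqrt{411287}\right) + \left(18 - -2992\right)\right) - 1432994 = \left(\left(71342160 - 319920 \sqrt{411287}\right) + \left(18 + 2992\right)\right) - 1432994 = \left(\left(71342160 - 319920 \sqrt{411287}\right) + 3010\right) - 1432994 = \left(71345170 - 319920 \sqrt{411287}\right) - 1432994 = 69912176 - 319920 \sqrt{411287}$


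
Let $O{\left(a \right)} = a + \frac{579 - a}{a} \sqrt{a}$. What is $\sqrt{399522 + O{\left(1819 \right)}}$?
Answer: $\frac{\sqrt{1327941448501 - 2255560 \sqrt{1819}}}{1819} \approx 633.49$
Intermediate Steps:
$O{\left(a \right)} = a + \frac{579 - a}{\sqrt{a}}$ ($O{\left(a \right)} = a + \frac{579 - a}{a} \sqrt{a} = a + \frac{579 - a}{\sqrt{a}}$)
$\sqrt{399522 + O{\left(1819 \right)}} = \sqrt{399522 + \frac{579 + 1819^{\frac{3}{2}} - 1819}{\sqrt{1819}}} = \sqrt{399522 + \frac{\sqrt{1819}}{1819} \left(579 + 1819 \sqrt{1819} - 1819\right)} = \sqrt{399522 + \frac{\sqrt{1819}}{1819} \left(-1240 + 1819 \sqrt{1819}\right)} = \sqrt{399522 + \frac{\sqrt{1819} \left(-1240 + 1819 \sqrt{1819}\right)}{1819}}$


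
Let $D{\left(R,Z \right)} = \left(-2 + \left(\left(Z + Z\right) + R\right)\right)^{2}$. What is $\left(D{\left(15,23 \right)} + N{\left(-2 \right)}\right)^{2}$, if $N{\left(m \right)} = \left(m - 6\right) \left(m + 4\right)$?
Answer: $12006225$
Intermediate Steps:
$N{\left(m \right)} = \left(-6 + m\right) \left(4 + m\right)$
$D{\left(R,Z \right)} = \left(-2 + R + 2 Z\right)^{2}$ ($D{\left(R,Z \right)} = \left(-2 + \left(2 Z + R\right)\right)^{2} = \left(-2 + \left(R + 2 Z\right)\right)^{2} = \left(-2 + R + 2 Z\right)^{2}$)
$\left(D{\left(15,23 \right)} + N{\left(-2 \right)}\right)^{2} = \left(\left(-2 + 15 + 2 \cdot 23\right)^{2} - \left(20 - 4\right)\right)^{2} = \left(\left(-2 + 15 + 46\right)^{2} + \left(-24 + 4 + 4\right)\right)^{2} = \left(59^{2} - 16\right)^{2} = \left(3481 - 16\right)^{2} = 3465^{2} = 12006225$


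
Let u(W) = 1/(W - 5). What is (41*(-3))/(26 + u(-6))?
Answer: -451/95 ≈ -4.7474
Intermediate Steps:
u(W) = 1/(-5 + W)
(41*(-3))/(26 + u(-6)) = (41*(-3))/(26 + 1/(-5 - 6)) = -123/(26 + 1/(-11)) = -123/(26 - 1/11) = -123/285/11 = -123*11/285 = -451/95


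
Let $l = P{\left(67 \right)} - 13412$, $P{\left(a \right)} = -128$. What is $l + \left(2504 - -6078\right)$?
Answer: $-4958$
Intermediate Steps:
$l = -13540$ ($l = -128 - 13412 = -13540$)
$l + \left(2504 - -6078\right) = -13540 + \left(2504 - -6078\right) = -13540 + \left(2504 + 6078\right) = -13540 + 8582 = -4958$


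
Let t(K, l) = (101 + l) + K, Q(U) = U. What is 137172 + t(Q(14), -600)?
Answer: 136687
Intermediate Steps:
t(K, l) = 101 + K + l
137172 + t(Q(14), -600) = 137172 + (101 + 14 - 600) = 137172 - 485 = 136687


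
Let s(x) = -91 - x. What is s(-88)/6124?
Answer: -3/6124 ≈ -0.00048988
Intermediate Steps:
s(-88)/6124 = (-91 - 1*(-88))/6124 = (-91 + 88)*(1/6124) = -3*1/6124 = -3/6124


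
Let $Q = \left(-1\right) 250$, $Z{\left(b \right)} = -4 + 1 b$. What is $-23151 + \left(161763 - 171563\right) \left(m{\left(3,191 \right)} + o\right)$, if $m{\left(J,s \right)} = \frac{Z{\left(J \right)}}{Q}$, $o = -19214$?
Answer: $\frac{941370049}{5} \approx 1.8827 \cdot 10^{8}$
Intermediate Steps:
$Z{\left(b \right)} = -4 + b$
$Q = -250$
$m{\left(J,s \right)} = \frac{2}{125} - \frac{J}{250}$ ($m{\left(J,s \right)} = \frac{-4 + J}{-250} = \left(-4 + J\right) \left(- \frac{1}{250}\right) = \frac{2}{125} - \frac{J}{250}$)
$-23151 + \left(161763 - 171563\right) \left(m{\left(3,191 \right)} + o\right) = -23151 + \left(161763 - 171563\right) \left(\left(\frac{2}{125} - \frac{3}{250}\right) - 19214\right) = -23151 - 9800 \left(\left(\frac{2}{125} - \frac{3}{250}\right) - 19214\right) = -23151 - 9800 \left(\frac{1}{250} - 19214\right) = -23151 - - \frac{941485804}{5} = -23151 + \frac{941485804}{5} = \frac{941370049}{5}$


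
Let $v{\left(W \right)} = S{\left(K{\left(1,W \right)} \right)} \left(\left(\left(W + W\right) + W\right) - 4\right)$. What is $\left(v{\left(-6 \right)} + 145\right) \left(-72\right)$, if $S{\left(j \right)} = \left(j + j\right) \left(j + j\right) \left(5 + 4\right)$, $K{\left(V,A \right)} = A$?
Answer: $2042424$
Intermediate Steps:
$S{\left(j \right)} = 36 j^{2}$ ($S{\left(j \right)} = 2 j 2 j 9 = 2 j 18 j = 36 j^{2}$)
$v{\left(W \right)} = 36 W^{2} \left(-4 + 3 W\right)$ ($v{\left(W \right)} = 36 W^{2} \left(\left(\left(W + W\right) + W\right) - 4\right) = 36 W^{2} \left(\left(2 W + W\right) - 4\right) = 36 W^{2} \left(3 W - 4\right) = 36 W^{2} \left(-4 + 3 W\right)$)
$\left(v{\left(-6 \right)} + 145\right) \left(-72\right) = \left(\left(-6\right)^{2} \left(-144 + 108 \left(-6\right)\right) + 145\right) \left(-72\right) = \left(36 \left(-144 - 648\right) + 145\right) \left(-72\right) = \left(36 \left(-792\right) + 145\right) \left(-72\right) = \left(-28512 + 145\right) \left(-72\right) = \left(-28367\right) \left(-72\right) = 2042424$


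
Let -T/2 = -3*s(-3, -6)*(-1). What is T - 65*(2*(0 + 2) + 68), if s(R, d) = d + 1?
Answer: -4650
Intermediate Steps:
s(R, d) = 1 + d
T = 30 (T = -2*(-3*(1 - 6))*(-1) = -2*(-3*(-5))*(-1) = -30*(-1) = -2*(-15) = 30)
T - 65*(2*(0 + 2) + 68) = 30 - 65*(2*(0 + 2) + 68) = 30 - 65*(2*2 + 68) = 30 - 65*(4 + 68) = 30 - 65*72 = 30 - 1*4680 = 30 - 4680 = -4650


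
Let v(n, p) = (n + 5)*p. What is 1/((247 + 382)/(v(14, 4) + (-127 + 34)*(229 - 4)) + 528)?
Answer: 20849/11007643 ≈ 0.0018940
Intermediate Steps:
v(n, p) = p*(5 + n) (v(n, p) = (5 + n)*p = p*(5 + n))
1/((247 + 382)/(v(14, 4) + (-127 + 34)*(229 - 4)) + 528) = 1/((247 + 382)/(4*(5 + 14) + (-127 + 34)*(229 - 4)) + 528) = 1/(629/(4*19 - 93*225) + 528) = 1/(629/(76 - 20925) + 528) = 1/(629/(-20849) + 528) = 1/(629*(-1/20849) + 528) = 1/(-629/20849 + 528) = 1/(11007643/20849) = 20849/11007643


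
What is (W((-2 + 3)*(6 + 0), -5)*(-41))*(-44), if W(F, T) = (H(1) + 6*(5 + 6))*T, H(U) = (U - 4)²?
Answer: -676500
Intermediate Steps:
H(U) = (-4 + U)²
W(F, T) = 75*T (W(F, T) = ((-4 + 1)² + 6*(5 + 6))*T = ((-3)² + 6*11)*T = (9 + 66)*T = 75*T)
(W((-2 + 3)*(6 + 0), -5)*(-41))*(-44) = ((75*(-5))*(-41))*(-44) = -375*(-41)*(-44) = 15375*(-44) = -676500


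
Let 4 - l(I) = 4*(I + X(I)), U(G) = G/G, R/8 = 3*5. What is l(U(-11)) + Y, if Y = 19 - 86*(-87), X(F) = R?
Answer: 7021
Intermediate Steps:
R = 120 (R = 8*(3*5) = 8*15 = 120)
X(F) = 120
U(G) = 1
Y = 7501 (Y = 19 + 7482 = 7501)
l(I) = -476 - 4*I (l(I) = 4 - 4*(I + 120) = 4 - 4*(120 + I) = 4 - (480 + 4*I) = 4 + (-480 - 4*I) = -476 - 4*I)
l(U(-11)) + Y = (-476 - 4*1) + 7501 = (-476 - 4) + 7501 = -480 + 7501 = 7021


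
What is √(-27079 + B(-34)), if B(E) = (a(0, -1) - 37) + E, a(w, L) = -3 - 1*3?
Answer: 2*I*√6789 ≈ 164.79*I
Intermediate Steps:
a(w, L) = -6 (a(w, L) = -3 - 3 = -6)
B(E) = -43 + E (B(E) = (-6 - 37) + E = -43 + E)
√(-27079 + B(-34)) = √(-27079 + (-43 - 34)) = √(-27079 - 77) = √(-27156) = 2*I*√6789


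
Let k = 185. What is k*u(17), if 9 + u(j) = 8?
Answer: -185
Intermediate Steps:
u(j) = -1 (u(j) = -9 + 8 = -1)
k*u(17) = 185*(-1) = -185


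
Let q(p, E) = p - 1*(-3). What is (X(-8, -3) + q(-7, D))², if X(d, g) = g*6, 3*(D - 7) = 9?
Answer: 484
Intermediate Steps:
D = 10 (D = 7 + (⅓)*9 = 7 + 3 = 10)
X(d, g) = 6*g
q(p, E) = 3 + p (q(p, E) = p + 3 = 3 + p)
(X(-8, -3) + q(-7, D))² = (6*(-3) + (3 - 7))² = (-18 - 4)² = (-22)² = 484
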